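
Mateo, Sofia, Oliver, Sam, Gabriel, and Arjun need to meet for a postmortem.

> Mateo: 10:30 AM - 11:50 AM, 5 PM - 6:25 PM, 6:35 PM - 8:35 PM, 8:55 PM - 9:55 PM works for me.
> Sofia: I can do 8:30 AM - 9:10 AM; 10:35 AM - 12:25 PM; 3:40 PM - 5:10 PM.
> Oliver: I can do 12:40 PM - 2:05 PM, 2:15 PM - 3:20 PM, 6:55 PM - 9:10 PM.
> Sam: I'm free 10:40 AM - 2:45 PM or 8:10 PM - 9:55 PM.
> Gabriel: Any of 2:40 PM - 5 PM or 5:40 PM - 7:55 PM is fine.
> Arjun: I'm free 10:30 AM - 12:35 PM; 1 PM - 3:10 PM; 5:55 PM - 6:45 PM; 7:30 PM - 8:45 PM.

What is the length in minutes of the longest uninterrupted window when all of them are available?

Mateo ∩ Sofia: 10:35-11:50, 17:00-17:10.
Mateo ∩ Sofia ∩ Oliver: ∅.
Mateo ∩ Sofia ∩ Oliver ∩ Sam: ∅.
Mateo ∩ Sofia ∩ Oliver ∩ Sam ∩ Gabriel: ∅.
Mateo ∩ Sofia ∩ Oliver ∩ Sam ∩ Gabriel ∩ Arjun: ∅.
There is no time when everyone is free.
No common window exists, so the longest block is 0 minutes.

0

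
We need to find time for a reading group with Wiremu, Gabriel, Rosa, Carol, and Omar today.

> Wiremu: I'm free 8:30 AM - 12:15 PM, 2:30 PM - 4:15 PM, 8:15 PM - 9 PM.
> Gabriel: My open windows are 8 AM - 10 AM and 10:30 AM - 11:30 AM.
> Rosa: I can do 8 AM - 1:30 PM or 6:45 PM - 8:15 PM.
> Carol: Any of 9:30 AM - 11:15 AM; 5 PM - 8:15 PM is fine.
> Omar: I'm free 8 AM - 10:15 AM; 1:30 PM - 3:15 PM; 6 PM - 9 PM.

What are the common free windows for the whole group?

09:30-10:00

Wiremu ∩ Gabriel: 08:30-10:00, 10:30-11:30.
Wiremu ∩ Gabriel ∩ Rosa: 08:30-10:00, 10:30-11:30.
Wiremu ∩ Gabriel ∩ Rosa ∩ Carol: 09:30-10:00, 10:30-11:15.
Wiremu ∩ Gabriel ∩ Rosa ∩ Carol ∩ Omar: 09:30-10:00.
So the common availability across everyone is 09:30-10:00.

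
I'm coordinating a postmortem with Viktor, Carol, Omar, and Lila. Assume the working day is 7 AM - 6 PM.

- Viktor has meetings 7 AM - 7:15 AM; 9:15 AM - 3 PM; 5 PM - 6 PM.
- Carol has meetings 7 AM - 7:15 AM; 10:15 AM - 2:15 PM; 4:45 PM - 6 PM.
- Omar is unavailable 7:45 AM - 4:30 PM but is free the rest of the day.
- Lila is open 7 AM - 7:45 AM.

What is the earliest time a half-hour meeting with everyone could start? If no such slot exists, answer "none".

Viktor free: 07:15-09:15, 15:00-17:00 (invert busy blocks within the working day).
Carol free: 07:15-10:15, 14:15-16:45 (invert busy blocks within the working day).
Omar free: 07:00-07:45, 16:30-18:00 (invert busy blocks within the working day).
Lila free: 07:00-07:45.
Viktor ∩ Carol: 07:15-09:15, 15:00-16:45.
Viktor ∩ Carol ∩ Omar: 07:15-07:45, 16:30-16:45.
Viktor ∩ Carol ∩ Omar ∩ Lila: 07:15-07:45.
The first common window of at least 30 minutes is 07:15-07:45, so the earliest start is 07:15.

07:15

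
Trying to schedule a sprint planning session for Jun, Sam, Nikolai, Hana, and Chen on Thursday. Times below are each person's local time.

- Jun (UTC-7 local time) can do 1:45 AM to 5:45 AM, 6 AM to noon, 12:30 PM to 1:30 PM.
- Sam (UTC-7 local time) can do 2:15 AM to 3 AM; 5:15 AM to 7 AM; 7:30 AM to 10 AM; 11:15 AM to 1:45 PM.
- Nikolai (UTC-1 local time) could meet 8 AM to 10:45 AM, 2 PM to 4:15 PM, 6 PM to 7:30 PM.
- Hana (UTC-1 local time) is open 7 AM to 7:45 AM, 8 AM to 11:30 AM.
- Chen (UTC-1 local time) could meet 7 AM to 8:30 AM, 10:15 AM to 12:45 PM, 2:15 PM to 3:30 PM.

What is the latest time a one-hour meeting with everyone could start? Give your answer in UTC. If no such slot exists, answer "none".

Jun in UTC: 08:45-12:45, 13:00-19:00, 19:30-20:30 (add 7h to convert from UTC-7).
Sam in UTC: 09:15-10:00, 12:15-14:00, 14:30-17:00, 18:15-20:45 (add 7h to convert from UTC-7).
Nikolai in UTC: 09:00-11:45, 15:00-17:15, 19:00-20:30 (add 1h to convert from UTC-1).
Hana in UTC: 08:00-08:45, 09:00-12:30 (add 1h to convert from UTC-1).
Chen in UTC: 08:00-09:30, 11:15-13:45, 15:15-16:30 (add 1h to convert from UTC-1).
Jun ∩ Sam: 09:15-10:00, 12:15-12:45, 13:00-14:00, 14:30-17:00, 18:15-19:00, 19:30-20:30.
Jun ∩ Sam ∩ Nikolai: 09:15-10:00, 15:00-17:00, 19:30-20:30.
Jun ∩ Sam ∩ Nikolai ∩ Hana: 09:15-10:00.
Jun ∩ Sam ∩ Nikolai ∩ Hana ∩ Chen: 09:15-09:30.
So the common availability across everyone is 09:15-09:30.
No common window is at least 60 minutes long.

none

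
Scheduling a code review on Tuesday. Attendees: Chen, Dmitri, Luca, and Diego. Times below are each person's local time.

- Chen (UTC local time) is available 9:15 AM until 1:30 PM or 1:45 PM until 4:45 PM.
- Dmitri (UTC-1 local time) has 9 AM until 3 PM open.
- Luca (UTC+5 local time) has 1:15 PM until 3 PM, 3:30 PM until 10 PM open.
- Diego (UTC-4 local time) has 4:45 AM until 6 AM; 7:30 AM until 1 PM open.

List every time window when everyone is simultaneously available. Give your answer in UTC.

11:30-13:30, 13:45-16:00

Chen in UTC: 09:15-13:30, 13:45-16:45.
Dmitri in UTC: 10:00-16:00 (add 1h to convert from UTC-1).
Luca in UTC: 08:15-10:00, 10:30-17:00 (subtract 5h to convert from UTC+5).
Diego in UTC: 08:45-10:00, 11:30-17:00 (add 4h to convert from UTC-4).
Chen ∩ Dmitri: 10:00-13:30, 13:45-16:00.
Chen ∩ Dmitri ∩ Luca: 10:30-13:30, 13:45-16:00.
Chen ∩ Dmitri ∩ Luca ∩ Diego: 11:30-13:30, 13:45-16:00.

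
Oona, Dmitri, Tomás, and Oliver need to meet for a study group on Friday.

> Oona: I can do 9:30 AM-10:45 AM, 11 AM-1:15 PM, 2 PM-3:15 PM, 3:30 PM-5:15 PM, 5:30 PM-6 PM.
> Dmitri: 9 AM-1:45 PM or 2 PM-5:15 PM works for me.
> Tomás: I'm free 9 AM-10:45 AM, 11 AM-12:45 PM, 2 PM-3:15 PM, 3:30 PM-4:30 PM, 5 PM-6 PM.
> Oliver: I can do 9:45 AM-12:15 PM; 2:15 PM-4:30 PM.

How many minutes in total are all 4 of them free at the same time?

255

Oona ∩ Dmitri: 09:30-10:45, 11:00-13:15, 14:00-15:15, 15:30-17:15.
Oona ∩ Dmitri ∩ Tomás: 09:30-10:45, 11:00-12:45, 14:00-15:15, 15:30-16:30, 17:00-17:15.
Oona ∩ Dmitri ∩ Tomás ∩ Oliver: 09:45-10:45, 11:00-12:15, 14:15-15:15, 15:30-16:30.
Summing the common windows: 60 + 75 + 60 + 60 = 255 minutes.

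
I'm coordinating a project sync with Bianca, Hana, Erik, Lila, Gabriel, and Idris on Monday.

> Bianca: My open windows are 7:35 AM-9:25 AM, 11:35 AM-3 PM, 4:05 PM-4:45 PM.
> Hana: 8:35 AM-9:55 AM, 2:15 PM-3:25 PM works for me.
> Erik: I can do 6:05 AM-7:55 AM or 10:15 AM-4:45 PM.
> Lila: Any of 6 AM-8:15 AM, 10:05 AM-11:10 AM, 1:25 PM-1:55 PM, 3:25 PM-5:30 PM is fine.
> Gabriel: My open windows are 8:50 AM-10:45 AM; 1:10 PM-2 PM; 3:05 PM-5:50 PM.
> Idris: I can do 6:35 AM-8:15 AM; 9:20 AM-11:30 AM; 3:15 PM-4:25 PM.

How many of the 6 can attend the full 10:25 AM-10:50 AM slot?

Erik, Lila, and Idris can make the full 10:25-10:50 slot — that's 3.

3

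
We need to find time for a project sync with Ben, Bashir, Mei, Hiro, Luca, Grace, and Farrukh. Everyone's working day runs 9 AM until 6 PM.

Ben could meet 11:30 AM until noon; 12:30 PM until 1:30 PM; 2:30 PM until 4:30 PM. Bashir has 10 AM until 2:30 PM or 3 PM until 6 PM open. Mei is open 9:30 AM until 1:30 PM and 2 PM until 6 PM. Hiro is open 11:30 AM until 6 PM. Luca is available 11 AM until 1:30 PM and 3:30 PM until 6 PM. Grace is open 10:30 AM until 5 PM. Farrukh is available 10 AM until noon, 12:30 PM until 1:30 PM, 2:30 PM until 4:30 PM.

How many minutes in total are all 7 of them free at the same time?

150

Ben ∩ Bashir: 11:30-12:00, 12:30-13:30, 15:00-16:30.
Ben ∩ Bashir ∩ Mei: 11:30-12:00, 12:30-13:30, 15:00-16:30.
Ben ∩ Bashir ∩ Mei ∩ Hiro: 11:30-12:00, 12:30-13:30, 15:00-16:30.
Ben ∩ Bashir ∩ Mei ∩ Hiro ∩ Luca: 11:30-12:00, 12:30-13:30, 15:30-16:30.
Ben ∩ Bashir ∩ Mei ∩ Hiro ∩ Luca ∩ Grace: 11:30-12:00, 12:30-13:30, 15:30-16:30.
Ben ∩ Bashir ∩ Mei ∩ Hiro ∩ Luca ∩ Grace ∩ Farrukh: 11:30-12:00, 12:30-13:30, 15:30-16:30.
Summing the common windows: 30 + 60 + 60 = 150 minutes.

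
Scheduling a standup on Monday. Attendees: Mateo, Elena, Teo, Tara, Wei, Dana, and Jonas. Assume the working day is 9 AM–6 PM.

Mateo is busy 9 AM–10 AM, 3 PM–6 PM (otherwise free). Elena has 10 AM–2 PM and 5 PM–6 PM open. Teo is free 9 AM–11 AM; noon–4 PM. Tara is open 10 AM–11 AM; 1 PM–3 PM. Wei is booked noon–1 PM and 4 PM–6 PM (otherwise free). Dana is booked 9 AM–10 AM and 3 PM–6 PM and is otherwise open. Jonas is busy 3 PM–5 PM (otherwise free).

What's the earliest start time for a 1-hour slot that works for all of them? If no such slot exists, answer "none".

10:00

Mateo free: 10:00-15:00 (invert busy blocks within the working day).
Elena free: 10:00-14:00, 17:00-18:00.
Teo free: 09:00-11:00, 12:00-16:00.
Tara free: 10:00-11:00, 13:00-15:00.
Wei free: 09:00-12:00, 13:00-16:00 (invert busy blocks within the working day).
Dana free: 10:00-15:00 (invert busy blocks within the working day).
Jonas free: 09:00-15:00, 17:00-18:00 (invert busy blocks within the working day).
Mateo ∩ Elena: 10:00-14:00.
Mateo ∩ Elena ∩ Teo: 10:00-11:00, 12:00-14:00.
Mateo ∩ Elena ∩ Teo ∩ Tara: 10:00-11:00, 13:00-14:00.
Mateo ∩ Elena ∩ Teo ∩ Tara ∩ Wei: 10:00-11:00, 13:00-14:00.
Mateo ∩ Elena ∩ Teo ∩ Tara ∩ Wei ∩ Dana: 10:00-11:00, 13:00-14:00.
Mateo ∩ Elena ∩ Teo ∩ Tara ∩ Wei ∩ Dana ∩ Jonas: 10:00-11:00, 13:00-14:00.
The first common window of at least 60 minutes is 10:00-11:00, so the earliest start is 10:00.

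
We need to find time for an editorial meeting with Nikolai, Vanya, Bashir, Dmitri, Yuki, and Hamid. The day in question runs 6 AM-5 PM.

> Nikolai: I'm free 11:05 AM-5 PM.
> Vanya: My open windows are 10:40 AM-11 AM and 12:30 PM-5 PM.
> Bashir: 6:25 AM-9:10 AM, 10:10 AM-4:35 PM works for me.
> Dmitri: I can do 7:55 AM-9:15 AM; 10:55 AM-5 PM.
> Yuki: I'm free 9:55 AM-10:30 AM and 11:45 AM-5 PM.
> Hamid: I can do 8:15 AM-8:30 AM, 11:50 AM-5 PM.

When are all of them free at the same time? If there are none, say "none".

Nikolai ∩ Vanya: 12:30-17:00.
Nikolai ∩ Vanya ∩ Bashir: 12:30-16:35.
Nikolai ∩ Vanya ∩ Bashir ∩ Dmitri: 12:30-16:35.
Nikolai ∩ Vanya ∩ Bashir ∩ Dmitri ∩ Yuki: 12:30-16:35.
Nikolai ∩ Vanya ∩ Bashir ∩ Dmitri ∩ Yuki ∩ Hamid: 12:30-16:35.

12:30-16:35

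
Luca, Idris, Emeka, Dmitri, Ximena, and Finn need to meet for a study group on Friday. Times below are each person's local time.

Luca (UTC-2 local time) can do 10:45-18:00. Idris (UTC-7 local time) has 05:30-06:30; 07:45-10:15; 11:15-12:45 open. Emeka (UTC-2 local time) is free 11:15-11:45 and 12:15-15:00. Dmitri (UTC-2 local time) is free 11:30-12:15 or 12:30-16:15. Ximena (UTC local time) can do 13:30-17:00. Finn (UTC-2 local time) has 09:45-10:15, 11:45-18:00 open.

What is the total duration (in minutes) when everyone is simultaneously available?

135

Luca in UTC: 12:45-20:00 (add 2h to convert from UTC-2).
Idris in UTC: 12:30-13:30, 14:45-17:15, 18:15-19:45 (add 7h to convert from UTC-7).
Emeka in UTC: 13:15-13:45, 14:15-17:00 (add 2h to convert from UTC-2).
Dmitri in UTC: 13:30-14:15, 14:30-18:15 (add 2h to convert from UTC-2).
Ximena in UTC: 13:30-17:00.
Finn in UTC: 11:45-12:15, 13:45-20:00 (add 2h to convert from UTC-2).
Luca ∩ Idris: 12:45-13:30, 14:45-17:15, 18:15-19:45.
Luca ∩ Idris ∩ Emeka: 13:15-13:30, 14:45-17:00.
Luca ∩ Idris ∩ Emeka ∩ Dmitri: 14:45-17:00.
Luca ∩ Idris ∩ Emeka ∩ Dmitri ∩ Ximena: 14:45-17:00.
Luca ∩ Idris ∩ Emeka ∩ Dmitri ∩ Ximena ∩ Finn: 14:45-17:00.
Those are the intersection windows.
That's a single block of 135 minutes.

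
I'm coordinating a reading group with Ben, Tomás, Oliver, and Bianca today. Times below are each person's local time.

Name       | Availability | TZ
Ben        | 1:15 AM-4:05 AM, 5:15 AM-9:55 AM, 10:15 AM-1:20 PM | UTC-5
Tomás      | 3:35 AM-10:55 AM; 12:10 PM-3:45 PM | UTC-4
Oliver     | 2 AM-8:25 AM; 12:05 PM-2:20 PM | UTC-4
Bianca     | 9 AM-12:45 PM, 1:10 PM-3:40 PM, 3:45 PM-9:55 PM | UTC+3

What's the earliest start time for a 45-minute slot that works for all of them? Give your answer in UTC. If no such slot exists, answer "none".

Ben in UTC: 06:15-09:05, 10:15-14:55, 15:15-18:20 (add 5h to convert from UTC-5).
Tomás in UTC: 07:35-14:55, 16:10-19:45 (add 4h to convert from UTC-4).
Oliver in UTC: 06:00-12:25, 16:05-18:20 (add 4h to convert from UTC-4).
Bianca in UTC: 06:00-09:45, 10:10-12:40, 12:45-18:55 (subtract 3h to convert from UTC+3).
Ben ∩ Tomás: 07:35-09:05, 10:15-14:55, 16:10-18:20.
Ben ∩ Tomás ∩ Oliver: 07:35-09:05, 10:15-12:25, 16:10-18:20.
Ben ∩ Tomás ∩ Oliver ∩ Bianca: 07:35-09:05, 10:15-12:25, 16:10-18:20.
The first common window of at least 45 minutes is 07:35-09:05, so the earliest start is 07:35.

07:35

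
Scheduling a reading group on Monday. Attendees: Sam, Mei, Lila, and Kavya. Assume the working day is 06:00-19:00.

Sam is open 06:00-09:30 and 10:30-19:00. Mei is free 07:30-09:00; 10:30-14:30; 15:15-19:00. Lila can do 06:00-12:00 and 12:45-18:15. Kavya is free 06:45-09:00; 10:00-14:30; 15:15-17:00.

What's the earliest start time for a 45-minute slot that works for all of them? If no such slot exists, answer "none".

07:30

Sam ∩ Mei: 07:30-09:00, 10:30-14:30, 15:15-19:00.
Sam ∩ Mei ∩ Lila: 07:30-09:00, 10:30-12:00, 12:45-14:30, 15:15-18:15.
Sam ∩ Mei ∩ Lila ∩ Kavya: 07:30-09:00, 10:30-12:00, 12:45-14:30, 15:15-17:00.
The first common window of at least 45 minutes is 07:30-09:00, so the earliest start is 07:30.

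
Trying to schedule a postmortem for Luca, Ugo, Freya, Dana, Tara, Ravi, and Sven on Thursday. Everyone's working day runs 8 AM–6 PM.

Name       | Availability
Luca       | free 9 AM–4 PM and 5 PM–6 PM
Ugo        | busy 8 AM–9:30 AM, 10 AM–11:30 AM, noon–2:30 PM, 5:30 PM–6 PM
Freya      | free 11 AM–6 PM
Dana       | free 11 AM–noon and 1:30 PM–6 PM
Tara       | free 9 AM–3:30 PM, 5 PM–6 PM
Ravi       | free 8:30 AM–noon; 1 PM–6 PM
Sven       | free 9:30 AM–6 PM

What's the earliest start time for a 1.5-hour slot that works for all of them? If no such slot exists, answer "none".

none

Luca free: 09:00-16:00, 17:00-18:00.
Ugo free: 09:30-10:00, 11:30-12:00, 14:30-17:30 (invert busy blocks within the working day).
Freya free: 11:00-18:00.
Dana free: 11:00-12:00, 13:30-18:00.
Tara free: 09:00-15:30, 17:00-18:00.
Ravi free: 08:30-12:00, 13:00-18:00.
Sven free: 09:30-18:00.
Luca ∩ Ugo: 09:30-10:00, 11:30-12:00, 14:30-16:00, 17:00-17:30.
Luca ∩ Ugo ∩ Freya: 11:30-12:00, 14:30-16:00, 17:00-17:30.
Luca ∩ Ugo ∩ Freya ∩ Dana: 11:30-12:00, 14:30-16:00, 17:00-17:30.
Luca ∩ Ugo ∩ Freya ∩ Dana ∩ Tara: 11:30-12:00, 14:30-15:30, 17:00-17:30.
Luca ∩ Ugo ∩ Freya ∩ Dana ∩ Tara ∩ Ravi: 11:30-12:00, 14:30-15:30, 17:00-17:30.
Luca ∩ Ugo ∩ Freya ∩ Dana ∩ Tara ∩ Ravi ∩ Sven: 11:30-12:00, 14:30-15:30, 17:00-17:30.
No common window is at least 90 minutes long.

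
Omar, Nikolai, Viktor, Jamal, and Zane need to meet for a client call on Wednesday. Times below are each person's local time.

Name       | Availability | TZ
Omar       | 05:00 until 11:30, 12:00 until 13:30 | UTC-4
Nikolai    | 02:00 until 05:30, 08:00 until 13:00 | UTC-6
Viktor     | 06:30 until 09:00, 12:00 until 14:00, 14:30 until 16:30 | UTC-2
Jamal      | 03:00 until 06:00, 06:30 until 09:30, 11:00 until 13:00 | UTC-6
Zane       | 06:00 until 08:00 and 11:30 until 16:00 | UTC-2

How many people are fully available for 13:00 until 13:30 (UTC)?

Omar in UTC: 09:00-15:30, 16:00-17:30 (add 4h to convert from UTC-4).
Nikolai in UTC: 08:00-11:30, 14:00-19:00 (add 6h to convert from UTC-6).
Viktor in UTC: 08:30-11:00, 14:00-16:00, 16:30-18:30 (add 2h to convert from UTC-2).
Jamal in UTC: 09:00-12:00, 12:30-15:30, 17:00-19:00 (add 6h to convert from UTC-6).
Zane in UTC: 08:00-10:00, 13:30-18:00 (add 2h to convert from UTC-2).
Omar and Jamal can make the full 13:00-13:30 slot — that's 2.

2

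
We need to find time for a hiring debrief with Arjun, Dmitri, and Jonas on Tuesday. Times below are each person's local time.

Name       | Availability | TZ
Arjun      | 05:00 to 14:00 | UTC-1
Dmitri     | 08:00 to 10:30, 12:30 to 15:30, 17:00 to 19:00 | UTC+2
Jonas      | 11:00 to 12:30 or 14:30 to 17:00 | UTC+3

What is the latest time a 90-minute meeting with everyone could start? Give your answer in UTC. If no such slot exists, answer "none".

12:00

Arjun in UTC: 06:00-15:00 (add 1h to convert from UTC-1).
Dmitri in UTC: 06:00-08:30, 10:30-13:30, 15:00-17:00 (subtract 2h to convert from UTC+2).
Jonas in UTC: 08:00-09:30, 11:30-14:00 (subtract 3h to convert from UTC+3).
Arjun ∩ Dmitri: 06:00-08:30, 10:30-13:30.
Arjun ∩ Dmitri ∩ Jonas: 08:00-08:30, 11:30-13:30.
Those are the intersection windows.
The last common window of at least 90 minutes is 11:30-13:30; a 90-minute meeting can start as late as 12:00 and still end by 13:30.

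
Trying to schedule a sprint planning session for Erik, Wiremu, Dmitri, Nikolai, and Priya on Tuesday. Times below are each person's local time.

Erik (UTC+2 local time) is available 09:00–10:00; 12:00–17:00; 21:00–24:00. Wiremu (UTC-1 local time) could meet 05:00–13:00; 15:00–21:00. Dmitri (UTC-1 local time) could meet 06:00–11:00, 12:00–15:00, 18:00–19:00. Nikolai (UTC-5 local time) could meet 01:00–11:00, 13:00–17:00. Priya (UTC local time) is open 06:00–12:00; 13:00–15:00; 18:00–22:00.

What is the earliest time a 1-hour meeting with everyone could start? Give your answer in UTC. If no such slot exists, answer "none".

07:00

Erik in UTC: 07:00-08:00, 10:00-15:00, 19:00-22:00 (subtract 2h to convert from UTC+2).
Wiremu in UTC: 06:00-14:00, 16:00-22:00 (add 1h to convert from UTC-1).
Dmitri in UTC: 07:00-12:00, 13:00-16:00, 19:00-20:00 (add 1h to convert from UTC-1).
Nikolai in UTC: 06:00-16:00, 18:00-22:00 (add 5h to convert from UTC-5).
Priya in UTC: 06:00-12:00, 13:00-15:00, 18:00-22:00.
Erik ∩ Wiremu: 07:00-08:00, 10:00-14:00, 19:00-22:00.
Erik ∩ Wiremu ∩ Dmitri: 07:00-08:00, 10:00-12:00, 13:00-14:00, 19:00-20:00.
Erik ∩ Wiremu ∩ Dmitri ∩ Nikolai: 07:00-08:00, 10:00-12:00, 13:00-14:00, 19:00-20:00.
Erik ∩ Wiremu ∩ Dmitri ∩ Nikolai ∩ Priya: 07:00-08:00, 10:00-12:00, 13:00-14:00, 19:00-20:00.
Those are the intersection windows.
The first common window of at least 60 minutes is 07:00-08:00, so the earliest start is 07:00.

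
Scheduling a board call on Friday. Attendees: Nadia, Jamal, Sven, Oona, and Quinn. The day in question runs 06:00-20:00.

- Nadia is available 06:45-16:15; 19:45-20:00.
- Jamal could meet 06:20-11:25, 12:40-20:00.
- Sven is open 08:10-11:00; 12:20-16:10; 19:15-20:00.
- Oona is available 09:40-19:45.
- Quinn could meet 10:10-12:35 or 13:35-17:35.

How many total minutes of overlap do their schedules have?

205

Nadia ∩ Jamal: 06:45-11:25, 12:40-16:15, 19:45-20:00.
Nadia ∩ Jamal ∩ Sven: 08:10-11:00, 12:40-16:10, 19:45-20:00.
Nadia ∩ Jamal ∩ Sven ∩ Oona: 09:40-11:00, 12:40-16:10.
Nadia ∩ Jamal ∩ Sven ∩ Oona ∩ Quinn: 10:10-11:00, 13:35-16:10.
Summing the common windows: 50 + 155 = 205 minutes.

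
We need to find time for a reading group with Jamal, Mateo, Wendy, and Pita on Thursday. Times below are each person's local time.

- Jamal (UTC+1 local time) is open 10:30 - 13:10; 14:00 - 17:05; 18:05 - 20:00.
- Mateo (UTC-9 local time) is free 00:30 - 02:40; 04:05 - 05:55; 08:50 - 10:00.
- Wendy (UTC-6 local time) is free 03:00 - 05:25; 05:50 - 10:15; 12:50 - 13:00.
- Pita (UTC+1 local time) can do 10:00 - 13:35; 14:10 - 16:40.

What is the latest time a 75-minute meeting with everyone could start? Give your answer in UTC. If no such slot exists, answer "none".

Jamal in UTC: 09:30-12:10, 13:00-16:05, 17:05-19:00 (subtract 1h to convert from UTC+1).
Mateo in UTC: 09:30-11:40, 13:05-14:55, 17:50-19:00 (add 9h to convert from UTC-9).
Wendy in UTC: 09:00-11:25, 11:50-16:15, 18:50-19:00 (add 6h to convert from UTC-6).
Pita in UTC: 09:00-12:35, 13:10-15:40 (subtract 1h to convert from UTC+1).
Jamal ∩ Mateo: 09:30-11:40, 13:05-14:55, 17:50-19:00.
Jamal ∩ Mateo ∩ Wendy: 09:30-11:25, 13:05-14:55, 18:50-19:00.
Jamal ∩ Mateo ∩ Wendy ∩ Pita: 09:30-11:25, 13:10-14:55.
The last common window of at least 75 minutes is 13:10-14:55; a 75-minute meeting can start as late as 13:40 and still end by 14:55.

13:40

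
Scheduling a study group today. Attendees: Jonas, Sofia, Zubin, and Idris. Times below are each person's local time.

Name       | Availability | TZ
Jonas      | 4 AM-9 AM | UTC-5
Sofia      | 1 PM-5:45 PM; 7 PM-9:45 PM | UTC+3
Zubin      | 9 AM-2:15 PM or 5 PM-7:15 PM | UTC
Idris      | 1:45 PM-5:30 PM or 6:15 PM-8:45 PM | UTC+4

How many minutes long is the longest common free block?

Jonas in UTC: 09:00-14:00 (add 5h to convert from UTC-5).
Sofia in UTC: 10:00-14:45, 16:00-18:45 (subtract 3h to convert from UTC+3).
Zubin in UTC: 09:00-14:15, 17:00-19:15.
Idris in UTC: 09:45-13:30, 14:15-16:45 (subtract 4h to convert from UTC+4).
Jonas ∩ Sofia: 10:00-14:00.
Jonas ∩ Sofia ∩ Zubin: 10:00-14:00.
Jonas ∩ Sofia ∩ Zubin ∩ Idris: 10:00-13:30.
The longest is 10:00-13:30 at 210 minutes.

210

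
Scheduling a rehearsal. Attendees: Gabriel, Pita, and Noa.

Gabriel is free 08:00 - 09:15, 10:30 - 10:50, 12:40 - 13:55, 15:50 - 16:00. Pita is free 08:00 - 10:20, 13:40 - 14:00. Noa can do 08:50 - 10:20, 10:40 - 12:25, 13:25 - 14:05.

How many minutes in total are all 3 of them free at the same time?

Gabriel ∩ Pita: 08:00-09:15, 13:40-13:55.
Gabriel ∩ Pita ∩ Noa: 08:50-09:15, 13:40-13:55.
So the common availability across everyone is 08:50-09:15, 13:40-13:55.
Summing the common windows: 25 + 15 = 40 minutes.

40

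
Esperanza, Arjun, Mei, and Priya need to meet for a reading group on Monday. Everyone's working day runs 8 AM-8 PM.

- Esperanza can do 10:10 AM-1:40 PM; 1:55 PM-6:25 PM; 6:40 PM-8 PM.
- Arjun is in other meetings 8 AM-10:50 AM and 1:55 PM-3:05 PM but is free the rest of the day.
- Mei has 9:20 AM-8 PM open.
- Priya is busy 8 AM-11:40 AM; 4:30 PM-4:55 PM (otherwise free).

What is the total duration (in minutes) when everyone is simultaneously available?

Esperanza free: 10:10-13:40, 13:55-18:25, 18:40-20:00.
Arjun free: 10:50-13:55, 15:05-20:00 (invert busy blocks within the working day).
Mei free: 09:20-20:00.
Priya free: 11:40-16:30, 16:55-20:00 (invert busy blocks within the working day).
Esperanza ∩ Arjun: 10:50-13:40, 15:05-18:25, 18:40-20:00.
Esperanza ∩ Arjun ∩ Mei: 10:50-13:40, 15:05-18:25, 18:40-20:00.
Esperanza ∩ Arjun ∩ Mei ∩ Priya: 11:40-13:40, 15:05-16:30, 16:55-18:25, 18:40-20:00.
So the common availability across everyone is 11:40-13:40, 15:05-16:30, 16:55-18:25, 18:40-20:00.
Summing the common windows: 120 + 85 + 90 + 80 = 375 minutes.

375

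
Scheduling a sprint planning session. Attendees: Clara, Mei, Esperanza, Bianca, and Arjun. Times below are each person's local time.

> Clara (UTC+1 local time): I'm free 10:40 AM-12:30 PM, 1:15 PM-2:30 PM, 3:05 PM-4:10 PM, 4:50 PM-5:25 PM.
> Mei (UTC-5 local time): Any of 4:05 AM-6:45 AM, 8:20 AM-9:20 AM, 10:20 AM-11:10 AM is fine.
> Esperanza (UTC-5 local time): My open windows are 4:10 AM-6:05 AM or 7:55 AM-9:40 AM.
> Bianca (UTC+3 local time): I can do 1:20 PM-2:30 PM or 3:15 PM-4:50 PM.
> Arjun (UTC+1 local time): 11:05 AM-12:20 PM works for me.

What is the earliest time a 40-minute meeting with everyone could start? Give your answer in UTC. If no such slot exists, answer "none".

Clara in UTC: 09:40-11:30, 12:15-13:30, 14:05-15:10, 15:50-16:25 (subtract 1h to convert from UTC+1).
Mei in UTC: 09:05-11:45, 13:20-14:20, 15:20-16:10 (add 5h to convert from UTC-5).
Esperanza in UTC: 09:10-11:05, 12:55-14:40 (add 5h to convert from UTC-5).
Bianca in UTC: 10:20-11:30, 12:15-13:50 (subtract 3h to convert from UTC+3).
Arjun in UTC: 10:05-11:20 (subtract 1h to convert from UTC+1).
Clara ∩ Mei: 09:40-11:30, 13:20-13:30, 14:05-14:20, 15:50-16:10.
Clara ∩ Mei ∩ Esperanza: 09:40-11:05, 13:20-13:30, 14:05-14:20.
Clara ∩ Mei ∩ Esperanza ∩ Bianca: 10:20-11:05, 13:20-13:30.
Clara ∩ Mei ∩ Esperanza ∩ Bianca ∩ Arjun: 10:20-11:05.
So the common availability across everyone is 10:20-11:05.
The first common window of at least 40 minutes is 10:20-11:05, so the earliest start is 10:20.

10:20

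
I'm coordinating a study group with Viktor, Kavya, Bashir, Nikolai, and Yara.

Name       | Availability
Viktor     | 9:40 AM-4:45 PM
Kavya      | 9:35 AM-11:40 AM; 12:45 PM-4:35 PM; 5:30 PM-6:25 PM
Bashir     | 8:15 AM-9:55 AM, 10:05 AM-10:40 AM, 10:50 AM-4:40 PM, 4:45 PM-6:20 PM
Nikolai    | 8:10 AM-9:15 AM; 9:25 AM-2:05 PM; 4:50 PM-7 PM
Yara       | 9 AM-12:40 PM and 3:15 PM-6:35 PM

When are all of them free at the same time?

Viktor ∩ Kavya: 09:40-11:40, 12:45-16:35.
Viktor ∩ Kavya ∩ Bashir: 09:40-09:55, 10:05-10:40, 10:50-11:40, 12:45-16:35.
Viktor ∩ Kavya ∩ Bashir ∩ Nikolai: 09:40-09:55, 10:05-10:40, 10:50-11:40, 12:45-14:05.
Viktor ∩ Kavya ∩ Bashir ∩ Nikolai ∩ Yara: 09:40-09:55, 10:05-10:40, 10:50-11:40.

09:40-09:55, 10:05-10:40, 10:50-11:40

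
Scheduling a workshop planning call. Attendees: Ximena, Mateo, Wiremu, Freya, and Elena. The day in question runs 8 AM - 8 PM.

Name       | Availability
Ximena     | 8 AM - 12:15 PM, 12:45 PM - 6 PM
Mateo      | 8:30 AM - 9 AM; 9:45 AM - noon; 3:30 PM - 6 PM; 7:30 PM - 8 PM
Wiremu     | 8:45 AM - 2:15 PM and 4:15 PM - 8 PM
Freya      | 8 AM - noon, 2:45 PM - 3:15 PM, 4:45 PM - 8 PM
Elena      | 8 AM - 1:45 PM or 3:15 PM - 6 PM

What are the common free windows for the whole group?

Ximena ∩ Mateo: 08:30-09:00, 09:45-12:00, 15:30-18:00.
Ximena ∩ Mateo ∩ Wiremu: 08:45-09:00, 09:45-12:00, 16:15-18:00.
Ximena ∩ Mateo ∩ Wiremu ∩ Freya: 08:45-09:00, 09:45-12:00, 16:45-18:00.
Ximena ∩ Mateo ∩ Wiremu ∩ Freya ∩ Elena: 08:45-09:00, 09:45-12:00, 16:45-18:00.

08:45-09:00, 09:45-12:00, 16:45-18:00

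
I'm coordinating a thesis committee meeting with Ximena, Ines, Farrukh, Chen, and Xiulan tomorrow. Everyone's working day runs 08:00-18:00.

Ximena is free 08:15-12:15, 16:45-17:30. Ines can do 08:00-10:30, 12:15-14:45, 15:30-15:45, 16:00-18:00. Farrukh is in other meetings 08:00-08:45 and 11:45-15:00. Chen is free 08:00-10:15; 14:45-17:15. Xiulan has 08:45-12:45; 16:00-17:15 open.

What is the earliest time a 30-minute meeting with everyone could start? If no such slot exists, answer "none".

08:45

Ximena free: 08:15-12:15, 16:45-17:30.
Ines free: 08:00-10:30, 12:15-14:45, 15:30-15:45, 16:00-18:00.
Farrukh free: 08:45-11:45, 15:00-18:00 (invert busy blocks within the working day).
Chen free: 08:00-10:15, 14:45-17:15.
Xiulan free: 08:45-12:45, 16:00-17:15.
Ximena ∩ Ines: 08:15-10:30, 16:45-17:30.
Ximena ∩ Ines ∩ Farrukh: 08:45-10:30, 16:45-17:30.
Ximena ∩ Ines ∩ Farrukh ∩ Chen: 08:45-10:15, 16:45-17:15.
Ximena ∩ Ines ∩ Farrukh ∩ Chen ∩ Xiulan: 08:45-10:15, 16:45-17:15.
The first common window of at least 30 minutes is 08:45-10:15, so the earliest start is 08:45.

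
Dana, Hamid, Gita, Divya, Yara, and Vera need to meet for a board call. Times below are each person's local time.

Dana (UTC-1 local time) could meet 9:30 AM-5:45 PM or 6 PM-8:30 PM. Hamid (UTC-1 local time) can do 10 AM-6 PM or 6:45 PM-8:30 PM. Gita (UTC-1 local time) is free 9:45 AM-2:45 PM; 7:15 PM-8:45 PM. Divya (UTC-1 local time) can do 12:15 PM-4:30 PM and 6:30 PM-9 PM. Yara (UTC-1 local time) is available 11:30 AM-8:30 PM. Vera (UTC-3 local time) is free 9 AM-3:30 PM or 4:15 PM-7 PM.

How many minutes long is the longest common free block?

150

Dana in UTC: 10:30-18:45, 19:00-21:30 (add 1h to convert from UTC-1).
Hamid in UTC: 11:00-19:00, 19:45-21:30 (add 1h to convert from UTC-1).
Gita in UTC: 10:45-15:45, 20:15-21:45 (add 1h to convert from UTC-1).
Divya in UTC: 13:15-17:30, 19:30-22:00 (add 1h to convert from UTC-1).
Yara in UTC: 12:30-21:30 (add 1h to convert from UTC-1).
Vera in UTC: 12:00-18:30, 19:15-22:00 (add 3h to convert from UTC-3).
Dana ∩ Hamid: 11:00-18:45, 19:45-21:30.
Dana ∩ Hamid ∩ Gita: 11:00-15:45, 20:15-21:30.
Dana ∩ Hamid ∩ Gita ∩ Divya: 13:15-15:45, 20:15-21:30.
Dana ∩ Hamid ∩ Gita ∩ Divya ∩ Yara: 13:15-15:45, 20:15-21:30.
Dana ∩ Hamid ∩ Gita ∩ Divya ∩ Yara ∩ Vera: 13:15-15:45, 20:15-21:30.
So the common availability across everyone is 13:15-15:45, 20:15-21:30.
The longest is 13:15-15:45 at 150 minutes.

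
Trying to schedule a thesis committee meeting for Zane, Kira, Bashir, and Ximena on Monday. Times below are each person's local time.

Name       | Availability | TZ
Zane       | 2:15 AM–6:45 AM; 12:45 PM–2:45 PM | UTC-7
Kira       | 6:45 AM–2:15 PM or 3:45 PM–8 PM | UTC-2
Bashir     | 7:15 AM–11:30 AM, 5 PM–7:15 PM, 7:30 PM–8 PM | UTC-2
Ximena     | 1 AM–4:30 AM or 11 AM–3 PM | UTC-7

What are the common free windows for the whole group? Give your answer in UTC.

09:15-11:30, 19:45-21:15, 21:30-21:45

Zane in UTC: 09:15-13:45, 19:45-21:45 (add 7h to convert from UTC-7).
Kira in UTC: 08:45-16:15, 17:45-22:00 (add 2h to convert from UTC-2).
Bashir in UTC: 09:15-13:30, 19:00-21:15, 21:30-22:00 (add 2h to convert from UTC-2).
Ximena in UTC: 08:00-11:30, 18:00-22:00 (add 7h to convert from UTC-7).
Zane ∩ Kira: 09:15-13:45, 19:45-21:45.
Zane ∩ Kira ∩ Bashir: 09:15-13:30, 19:45-21:15, 21:30-21:45.
Zane ∩ Kira ∩ Bashir ∩ Ximena: 09:15-11:30, 19:45-21:15, 21:30-21:45.
Those are the intersection windows.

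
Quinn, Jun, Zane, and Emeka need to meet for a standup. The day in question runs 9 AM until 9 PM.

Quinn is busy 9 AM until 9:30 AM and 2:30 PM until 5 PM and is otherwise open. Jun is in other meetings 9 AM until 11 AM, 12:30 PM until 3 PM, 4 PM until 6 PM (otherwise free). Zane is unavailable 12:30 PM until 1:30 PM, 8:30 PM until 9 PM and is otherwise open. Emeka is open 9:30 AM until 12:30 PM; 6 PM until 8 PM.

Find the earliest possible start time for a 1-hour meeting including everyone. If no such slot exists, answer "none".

Quinn free: 09:30-14:30, 17:00-21:00 (invert busy blocks within the working day).
Jun free: 11:00-12:30, 15:00-16:00, 18:00-21:00 (invert busy blocks within the working day).
Zane free: 09:00-12:30, 13:30-20:30 (invert busy blocks within the working day).
Emeka free: 09:30-12:30, 18:00-20:00.
Quinn ∩ Jun: 11:00-12:30, 18:00-21:00.
Quinn ∩ Jun ∩ Zane: 11:00-12:30, 18:00-20:30.
Quinn ∩ Jun ∩ Zane ∩ Emeka: 11:00-12:30, 18:00-20:00.
The first common window of at least 60 minutes is 11:00-12:30, so the earliest start is 11:00.

11:00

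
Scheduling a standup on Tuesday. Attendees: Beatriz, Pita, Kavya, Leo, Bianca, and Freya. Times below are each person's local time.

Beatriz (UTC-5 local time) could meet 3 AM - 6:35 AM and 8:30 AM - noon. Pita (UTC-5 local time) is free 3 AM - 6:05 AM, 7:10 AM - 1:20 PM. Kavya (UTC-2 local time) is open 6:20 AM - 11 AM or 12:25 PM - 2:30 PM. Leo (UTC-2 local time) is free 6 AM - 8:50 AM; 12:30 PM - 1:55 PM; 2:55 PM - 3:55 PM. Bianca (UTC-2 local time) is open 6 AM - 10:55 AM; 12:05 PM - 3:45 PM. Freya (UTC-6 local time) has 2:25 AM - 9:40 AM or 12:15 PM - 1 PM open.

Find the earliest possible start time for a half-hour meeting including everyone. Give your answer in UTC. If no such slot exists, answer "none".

Beatriz in UTC: 08:00-11:35, 13:30-17:00 (add 5h to convert from UTC-5).
Pita in UTC: 08:00-11:05, 12:10-18:20 (add 5h to convert from UTC-5).
Kavya in UTC: 08:20-13:00, 14:25-16:30 (add 2h to convert from UTC-2).
Leo in UTC: 08:00-10:50, 14:30-15:55, 16:55-17:55 (add 2h to convert from UTC-2).
Bianca in UTC: 08:00-12:55, 14:05-17:45 (add 2h to convert from UTC-2).
Freya in UTC: 08:25-15:40, 18:15-19:00 (add 6h to convert from UTC-6).
Beatriz ∩ Pita: 08:00-11:05, 13:30-17:00.
Beatriz ∩ Pita ∩ Kavya: 08:20-11:05, 14:25-16:30.
Beatriz ∩ Pita ∩ Kavya ∩ Leo: 08:20-10:50, 14:30-15:55.
Beatriz ∩ Pita ∩ Kavya ∩ Leo ∩ Bianca: 08:20-10:50, 14:30-15:55.
Beatriz ∩ Pita ∩ Kavya ∩ Leo ∩ Bianca ∩ Freya: 08:25-10:50, 14:30-15:40.
The first common window of at least 30 minutes is 08:25-10:50, so the earliest start is 08:25.

08:25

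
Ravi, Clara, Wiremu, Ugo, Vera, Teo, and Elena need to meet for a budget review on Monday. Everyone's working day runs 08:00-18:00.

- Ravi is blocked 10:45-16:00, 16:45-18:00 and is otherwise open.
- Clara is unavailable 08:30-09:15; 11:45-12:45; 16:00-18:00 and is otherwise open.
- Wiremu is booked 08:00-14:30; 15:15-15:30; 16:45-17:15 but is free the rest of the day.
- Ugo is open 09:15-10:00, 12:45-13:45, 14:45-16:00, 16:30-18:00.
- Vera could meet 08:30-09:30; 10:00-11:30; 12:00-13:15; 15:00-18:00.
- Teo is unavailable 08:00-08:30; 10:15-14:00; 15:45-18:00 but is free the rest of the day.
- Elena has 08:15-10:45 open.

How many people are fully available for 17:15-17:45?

3

Ravi free: 08:00-10:45, 16:00-16:45 (invert busy blocks within the working day).
Clara free: 08:00-08:30, 09:15-11:45, 12:45-16:00 (invert busy blocks within the working day).
Wiremu free: 14:30-15:15, 15:30-16:45, 17:15-18:00 (invert busy blocks within the working day).
Ugo free: 09:15-10:00, 12:45-13:45, 14:45-16:00, 16:30-18:00.
Vera free: 08:30-09:30, 10:00-11:30, 12:00-13:15, 15:00-18:00.
Teo free: 08:30-10:15, 14:00-15:45 (invert busy blocks within the working day).
Elena free: 08:15-10:45.
Wiremu, Ugo, and Vera can make the full 17:15-17:45 slot — that's 3.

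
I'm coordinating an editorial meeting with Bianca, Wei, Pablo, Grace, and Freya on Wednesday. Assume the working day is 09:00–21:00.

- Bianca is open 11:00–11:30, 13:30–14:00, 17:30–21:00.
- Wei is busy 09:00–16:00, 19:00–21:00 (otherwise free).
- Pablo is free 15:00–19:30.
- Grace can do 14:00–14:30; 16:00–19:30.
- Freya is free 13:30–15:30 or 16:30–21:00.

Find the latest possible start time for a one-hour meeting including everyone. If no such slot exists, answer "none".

18:00

Bianca free: 11:00-11:30, 13:30-14:00, 17:30-21:00.
Wei free: 16:00-19:00 (invert busy blocks within the working day).
Pablo free: 15:00-19:30.
Grace free: 14:00-14:30, 16:00-19:30.
Freya free: 13:30-15:30, 16:30-21:00.
Bianca ∩ Wei: 17:30-19:00.
Bianca ∩ Wei ∩ Pablo: 17:30-19:00.
Bianca ∩ Wei ∩ Pablo ∩ Grace: 17:30-19:00.
Bianca ∩ Wei ∩ Pablo ∩ Grace ∩ Freya: 17:30-19:00.
The last common window of at least 60 minutes is 17:30-19:00; a 60-minute meeting can start as late as 18:00 and still end by 19:00.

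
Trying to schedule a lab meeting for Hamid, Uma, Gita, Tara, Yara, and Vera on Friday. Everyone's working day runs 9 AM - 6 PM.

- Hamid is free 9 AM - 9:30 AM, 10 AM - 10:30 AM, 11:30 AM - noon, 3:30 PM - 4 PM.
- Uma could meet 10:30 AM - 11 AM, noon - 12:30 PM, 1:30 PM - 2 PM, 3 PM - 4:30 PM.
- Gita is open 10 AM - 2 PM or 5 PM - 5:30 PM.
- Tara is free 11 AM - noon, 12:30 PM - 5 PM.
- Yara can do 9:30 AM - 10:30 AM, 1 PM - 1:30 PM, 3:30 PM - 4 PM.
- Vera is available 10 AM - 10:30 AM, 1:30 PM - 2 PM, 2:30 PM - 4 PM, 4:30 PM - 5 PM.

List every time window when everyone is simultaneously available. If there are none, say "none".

none

Hamid ∩ Uma: 15:30-16:00.
Hamid ∩ Uma ∩ Gita: ∅.
Hamid ∩ Uma ∩ Gita ∩ Tara: ∅.
Hamid ∩ Uma ∩ Gita ∩ Tara ∩ Yara: ∅.
Hamid ∩ Uma ∩ Gita ∩ Tara ∩ Yara ∩ Vera: ∅.
There is no time when everyone is free.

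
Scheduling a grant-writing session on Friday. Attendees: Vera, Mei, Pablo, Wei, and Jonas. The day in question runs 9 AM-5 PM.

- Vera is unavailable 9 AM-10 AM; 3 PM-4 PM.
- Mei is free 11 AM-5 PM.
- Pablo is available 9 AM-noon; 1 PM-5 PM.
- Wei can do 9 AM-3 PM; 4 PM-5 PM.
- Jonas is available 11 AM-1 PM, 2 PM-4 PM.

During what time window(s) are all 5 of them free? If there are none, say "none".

Vera free: 10:00-15:00, 16:00-17:00 (invert busy blocks within the working day).
Mei free: 11:00-17:00.
Pablo free: 09:00-12:00, 13:00-17:00.
Wei free: 09:00-15:00, 16:00-17:00.
Jonas free: 11:00-13:00, 14:00-16:00.
Vera ∩ Mei: 11:00-15:00, 16:00-17:00.
Vera ∩ Mei ∩ Pablo: 11:00-12:00, 13:00-15:00, 16:00-17:00.
Vera ∩ Mei ∩ Pablo ∩ Wei: 11:00-12:00, 13:00-15:00, 16:00-17:00.
Vera ∩ Mei ∩ Pablo ∩ Wei ∩ Jonas: 11:00-12:00, 14:00-15:00.

11:00-12:00, 14:00-15:00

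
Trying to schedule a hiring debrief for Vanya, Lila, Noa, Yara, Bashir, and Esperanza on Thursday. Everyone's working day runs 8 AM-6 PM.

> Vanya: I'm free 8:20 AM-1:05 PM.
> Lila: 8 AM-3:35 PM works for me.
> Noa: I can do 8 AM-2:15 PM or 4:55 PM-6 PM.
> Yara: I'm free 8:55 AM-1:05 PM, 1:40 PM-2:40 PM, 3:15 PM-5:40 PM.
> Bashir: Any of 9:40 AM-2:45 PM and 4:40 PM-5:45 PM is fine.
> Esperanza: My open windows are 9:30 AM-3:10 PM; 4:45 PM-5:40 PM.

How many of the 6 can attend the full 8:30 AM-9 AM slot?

Vanya, Lila, and Noa can make the full 08:30-09:00 slot — that's 3.

3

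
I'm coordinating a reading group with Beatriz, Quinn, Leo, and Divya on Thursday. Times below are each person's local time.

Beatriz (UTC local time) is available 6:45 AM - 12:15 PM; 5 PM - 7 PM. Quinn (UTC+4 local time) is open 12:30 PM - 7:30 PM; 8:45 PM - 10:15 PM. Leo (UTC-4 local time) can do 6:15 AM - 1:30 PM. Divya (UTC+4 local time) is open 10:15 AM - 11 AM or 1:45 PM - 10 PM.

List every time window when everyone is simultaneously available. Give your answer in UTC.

10:15-12:15, 17:00-17:30

Beatriz in UTC: 06:45-12:15, 17:00-19:00.
Quinn in UTC: 08:30-15:30, 16:45-18:15 (subtract 4h to convert from UTC+4).
Leo in UTC: 10:15-17:30 (add 4h to convert from UTC-4).
Divya in UTC: 06:15-07:00, 09:45-18:00 (subtract 4h to convert from UTC+4).
Beatriz ∩ Quinn: 08:30-12:15, 17:00-18:15.
Beatriz ∩ Quinn ∩ Leo: 10:15-12:15, 17:00-17:30.
Beatriz ∩ Quinn ∩ Leo ∩ Divya: 10:15-12:15, 17:00-17:30.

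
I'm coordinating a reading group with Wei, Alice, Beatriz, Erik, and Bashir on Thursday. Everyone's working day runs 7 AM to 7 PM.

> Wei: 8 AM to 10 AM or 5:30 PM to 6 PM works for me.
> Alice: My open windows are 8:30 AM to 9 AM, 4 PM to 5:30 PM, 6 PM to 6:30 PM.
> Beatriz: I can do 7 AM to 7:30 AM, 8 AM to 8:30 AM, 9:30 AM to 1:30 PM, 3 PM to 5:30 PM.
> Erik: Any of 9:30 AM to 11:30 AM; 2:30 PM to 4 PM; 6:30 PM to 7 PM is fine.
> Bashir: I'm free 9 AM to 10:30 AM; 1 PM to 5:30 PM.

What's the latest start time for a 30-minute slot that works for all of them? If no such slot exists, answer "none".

Wei ∩ Alice: 08:30-09:00.
Wei ∩ Alice ∩ Beatriz: ∅.
Wei ∩ Alice ∩ Beatriz ∩ Erik: ∅.
Wei ∩ Alice ∩ Beatriz ∩ Erik ∩ Bashir: ∅.
There is no time when everyone is free.
No common window is at least 30 minutes long.

none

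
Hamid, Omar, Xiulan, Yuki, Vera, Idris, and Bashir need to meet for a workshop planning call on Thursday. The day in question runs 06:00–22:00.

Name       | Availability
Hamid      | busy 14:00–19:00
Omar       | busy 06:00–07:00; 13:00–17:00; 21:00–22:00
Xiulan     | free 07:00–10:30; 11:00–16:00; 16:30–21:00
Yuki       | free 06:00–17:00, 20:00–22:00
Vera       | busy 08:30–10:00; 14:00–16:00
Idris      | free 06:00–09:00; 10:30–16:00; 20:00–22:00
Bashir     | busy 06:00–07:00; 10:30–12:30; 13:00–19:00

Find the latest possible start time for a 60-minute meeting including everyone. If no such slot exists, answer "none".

Hamid free: 06:00-14:00, 19:00-22:00 (invert busy blocks within the working day).
Omar free: 07:00-13:00, 17:00-21:00 (invert busy blocks within the working day).
Xiulan free: 07:00-10:30, 11:00-16:00, 16:30-21:00.
Yuki free: 06:00-17:00, 20:00-22:00.
Vera free: 06:00-08:30, 10:00-14:00, 16:00-22:00 (invert busy blocks within the working day).
Idris free: 06:00-09:00, 10:30-16:00, 20:00-22:00.
Bashir free: 07:00-10:30, 12:30-13:00, 19:00-22:00 (invert busy blocks within the working day).
Hamid ∩ Omar: 07:00-13:00, 19:00-21:00.
Hamid ∩ Omar ∩ Xiulan: 07:00-10:30, 11:00-13:00, 19:00-21:00.
Hamid ∩ Omar ∩ Xiulan ∩ Yuki: 07:00-10:30, 11:00-13:00, 20:00-21:00.
Hamid ∩ Omar ∩ Xiulan ∩ Yuki ∩ Vera: 07:00-08:30, 10:00-10:30, 11:00-13:00, 20:00-21:00.
Hamid ∩ Omar ∩ Xiulan ∩ Yuki ∩ Vera ∩ Idris: 07:00-08:30, 11:00-13:00, 20:00-21:00.
Hamid ∩ Omar ∩ Xiulan ∩ Yuki ∩ Vera ∩ Idris ∩ Bashir: 07:00-08:30, 12:30-13:00, 20:00-21:00.
The last common window of at least 60 minutes is 20:00-21:00; a 60-minute meeting can start as late as 20:00 and still end by 21:00.

20:00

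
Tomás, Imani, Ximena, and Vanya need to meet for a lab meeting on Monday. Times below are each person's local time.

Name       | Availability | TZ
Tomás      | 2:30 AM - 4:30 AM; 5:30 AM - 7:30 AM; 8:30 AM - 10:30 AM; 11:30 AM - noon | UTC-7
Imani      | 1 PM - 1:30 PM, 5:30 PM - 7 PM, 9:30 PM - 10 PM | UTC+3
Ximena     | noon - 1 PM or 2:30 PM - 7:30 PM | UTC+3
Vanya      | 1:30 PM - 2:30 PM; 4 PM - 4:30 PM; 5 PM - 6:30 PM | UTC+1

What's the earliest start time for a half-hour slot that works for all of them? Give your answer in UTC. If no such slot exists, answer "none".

none

Tomás in UTC: 09:30-11:30, 12:30-14:30, 15:30-17:30, 18:30-19:00 (add 7h to convert from UTC-7).
Imani in UTC: 10:00-10:30, 14:30-16:00, 18:30-19:00 (subtract 3h to convert from UTC+3).
Ximena in UTC: 09:00-10:00, 11:30-16:30 (subtract 3h to convert from UTC+3).
Vanya in UTC: 12:30-13:30, 15:00-15:30, 16:00-17:30 (subtract 1h to convert from UTC+1).
Tomás ∩ Imani: 10:00-10:30, 15:30-16:00, 18:30-19:00.
Tomás ∩ Imani ∩ Ximena: 15:30-16:00.
Tomás ∩ Imani ∩ Ximena ∩ Vanya: ∅.
There is no time when everyone is free.
No common window is at least 30 minutes long.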